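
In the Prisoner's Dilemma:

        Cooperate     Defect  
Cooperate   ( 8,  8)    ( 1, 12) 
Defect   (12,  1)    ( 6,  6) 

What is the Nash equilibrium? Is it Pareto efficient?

(Defect, Defect) is NE; not Pareto efficient

Work:
Defect dominates Cooperate for both players:
If P2 cooperates: Defect (12) > Cooperate (8)
If P2 defects: Defect (6) > Cooperate (1)
NE: (Defect, Defect) with payoff (6, 6)
But (Cooperate, Cooperate) = (8, 8) Pareto dominates (6, 6)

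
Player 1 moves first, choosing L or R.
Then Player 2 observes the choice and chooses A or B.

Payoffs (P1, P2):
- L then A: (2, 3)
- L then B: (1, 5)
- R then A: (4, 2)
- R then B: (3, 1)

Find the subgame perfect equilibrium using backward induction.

P1 plays R, P2 plays B after L and A after R; Payoff (4, 2)

Work:
Backward induction:
After L: P2 chooses B → P1 gets 1
After R: P2 chooses A → P1 gets 4
P1 chooses R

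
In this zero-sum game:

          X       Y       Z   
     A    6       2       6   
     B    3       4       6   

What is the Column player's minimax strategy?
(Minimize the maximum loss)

Column should play Y, value = 4

Work:
Column player minimizes Row's maximum payoff:
Column X: max payoff to Row = 6
Column Y: max payoff to Row = 4
Column Z: max payoff to Row = 6
Minimum is 4, achieved by column Y.
Minimax strategy: Y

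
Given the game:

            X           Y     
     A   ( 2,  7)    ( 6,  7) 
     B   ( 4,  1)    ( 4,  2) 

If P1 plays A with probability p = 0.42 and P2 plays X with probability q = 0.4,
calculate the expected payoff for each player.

E[P1] = 4.168, E[P2] = 3.868

Work:
E[P1] = p·q·π₁(A,X) + p·(1-q)·π₁(A,Y) + (1-p)·q·π₁(B,X) + (1-p)·(1-q)·π₁(B,Y)
= 0.42·0.4·2 + 0.42·0.6·6 + 0.58·0.4·4 + 0.58·0.6·4
= 4.168

E[P2] = 3.868 (similar calculation)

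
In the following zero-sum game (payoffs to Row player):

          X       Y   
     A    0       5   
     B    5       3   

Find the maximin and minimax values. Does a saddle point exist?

Maximin = 3, Minimax = 5, Saddle: False

Work:
Row minimums: [0, 3] → maximin = 3
Column maximums: [5, 5] → minimax = 5
No saddle point (maximin ≠ minimax). Mixed strategy needed.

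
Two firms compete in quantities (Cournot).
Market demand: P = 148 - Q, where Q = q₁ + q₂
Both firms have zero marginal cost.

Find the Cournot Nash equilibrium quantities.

q₁* = q₂* = 49.33; P* = 49.33

Work:
Profit: π_i = P·q_i = (a - q_i - q_j)·q_i
FOC: ∂π_i/∂q_i = a - 2q_i - q_j = 0
Reaction function: q_i = (148 - q_j)/2
Symmetry: q* = 148/3 = 49.33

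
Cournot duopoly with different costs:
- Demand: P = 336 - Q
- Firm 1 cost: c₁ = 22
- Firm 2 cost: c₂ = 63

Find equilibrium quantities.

q₁* = 118.33, q₂* = 77.33

Work:
Reaction: q₁ = (336 - 22 - q₂)/2
Reaction: q₂ = (336 - 63 - q₁)/2
Solve simultaneously:
q₁* = (336 - 2×22 + 63)/3 = 118.33
q₂* = (336 - 2×63 + 22)/3 = 77.33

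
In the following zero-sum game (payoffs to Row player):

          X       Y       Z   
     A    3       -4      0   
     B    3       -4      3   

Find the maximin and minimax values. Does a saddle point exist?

Maximin = -4, Minimax = -4, Saddle: True

Work:
Row minimums: [-4, -4] → maximin = -4
Column maximums: [3, -4, 3] → minimax = -4
Saddle point exists! Game value = -4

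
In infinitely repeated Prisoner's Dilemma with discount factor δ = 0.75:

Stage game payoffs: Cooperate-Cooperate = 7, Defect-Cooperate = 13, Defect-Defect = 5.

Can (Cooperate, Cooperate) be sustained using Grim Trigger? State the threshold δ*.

δ* = 0.75; since δ = 0.75 ≥ 0.75, cooperation can be sustained

Work:
For Grim Trigger:
Cooperate forever: 7/(1-δ)
Defect then punished: 13 + 5·δ/(1-δ)
Need: 7/(1-δ) ≥ 13 + 5·δ/(1-δ)
Solving: δ ≥ (T-R)/(T-P) = (13-7)/(13-5) = 0.75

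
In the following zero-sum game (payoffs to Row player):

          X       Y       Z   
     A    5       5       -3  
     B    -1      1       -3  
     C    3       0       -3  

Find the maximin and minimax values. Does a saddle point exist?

Maximin = -3, Minimax = -3, Saddle: True

Work:
Row minimums: [-3, -3, -3] → maximin = -3
Column maximums: [5, 5, -3] → minimax = -3
Saddle point exists! Game value = -3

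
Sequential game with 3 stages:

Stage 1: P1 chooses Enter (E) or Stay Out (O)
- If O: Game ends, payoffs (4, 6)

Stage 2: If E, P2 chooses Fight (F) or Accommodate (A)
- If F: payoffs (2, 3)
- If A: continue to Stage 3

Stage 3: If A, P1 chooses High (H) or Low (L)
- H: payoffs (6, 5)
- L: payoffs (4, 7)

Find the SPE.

SPE: (E, A, H); Outcome (6, 5)

Work:
Stage 3: P1 chooses H (6 vs 4)
Stage 2: P2: F->3, A->5 (anticipating H). Choose A
Stage 1: P1: O->4, E->6 (anticipating A, H). Choose E
SPE path: E -> A -> H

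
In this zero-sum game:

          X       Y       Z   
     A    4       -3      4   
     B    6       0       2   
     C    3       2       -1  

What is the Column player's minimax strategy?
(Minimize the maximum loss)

Column should play Y, value = 2

Work:
Column player minimizes Row's maximum payoff:
Column X: max payoff to Row = 6
Column Y: max payoff to Row = 2
Column Z: max payoff to Row = 4
Minimum is 2, achieved by column Y.
Minimax strategy: Y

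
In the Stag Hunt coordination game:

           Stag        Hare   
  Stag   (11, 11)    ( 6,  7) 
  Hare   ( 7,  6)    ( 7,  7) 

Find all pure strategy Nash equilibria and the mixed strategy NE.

Pure NE: (Stag, Stag) and (Hare, Hare); Mixed NE: p = 0.2, q = 0.2

Work:
Check pure NE:
(Stag, Stag): (11, 11) - no unilateral deviation beneficial
(Hare, Hare): (7, 7) - no unilateral deviation beneficial
Mixed NE: P1 plays Stag with p = 0.2, P2 plays Stag with q = 0.2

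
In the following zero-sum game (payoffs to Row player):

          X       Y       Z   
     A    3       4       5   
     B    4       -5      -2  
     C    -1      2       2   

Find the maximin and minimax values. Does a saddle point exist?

Maximin = 3, Minimax = 4, Saddle: False

Work:
Row minimums: [3, -5, -1] → maximin = 3
Column maximums: [4, 4, 5] → minimax = 4
No saddle point (maximin ≠ minimax). Mixed strategy needed.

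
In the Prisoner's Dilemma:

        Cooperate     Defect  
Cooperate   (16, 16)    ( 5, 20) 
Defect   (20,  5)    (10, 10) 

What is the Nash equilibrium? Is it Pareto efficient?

(Defect, Defect) is NE; not Pareto efficient

Work:
Defect dominates Cooperate for both players:
If P2 cooperates: Defect (20) > Cooperate (16)
If P2 defects: Defect (10) > Cooperate (5)
NE: (Defect, Defect) with payoff (10, 10)
But (Cooperate, Cooperate) = (16, 16) Pareto dominates (10, 10)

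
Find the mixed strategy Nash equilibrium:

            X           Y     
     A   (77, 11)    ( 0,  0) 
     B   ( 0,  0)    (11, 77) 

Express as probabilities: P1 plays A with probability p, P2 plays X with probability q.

p = 0.875, q = 0.125

Work:
Find probabilities that make opponent indifferent:
P2 chooses q to make P1 indifferent between A and B
P1 chooses p to make P2 indifferent between X and Y
Mixed NE: P1 plays (A: 0.875, B: 0.125), P2 plays (X: 0.125, Y: 0.875)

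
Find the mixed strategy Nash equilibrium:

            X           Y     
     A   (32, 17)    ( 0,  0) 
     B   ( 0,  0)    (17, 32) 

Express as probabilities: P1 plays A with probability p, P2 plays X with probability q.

p = 0.6531, q = 0.3469

Work:
Find probabilities that make opponent indifferent:
P2 chooses q to make P1 indifferent between A and B
P1 chooses p to make P2 indifferent between X and Y
Mixed NE: P1 plays (A: 0.6531, B: 0.3469), P2 plays (X: 0.3469, Y: 0.6531)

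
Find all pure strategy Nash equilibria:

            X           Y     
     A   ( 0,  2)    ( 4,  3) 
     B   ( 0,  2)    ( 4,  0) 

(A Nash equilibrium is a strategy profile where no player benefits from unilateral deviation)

Nash equilibrium: (A, Y), (B, X)

Work:
Best responses:
  P1 vs X: payoffs [0, 0] → best response A/B (payoff 0)
  P1 vs Y: payoffs [4, 4] → best response A/B (payoff 4)
  P2 vs A: payoffs [2, 3] → best response Y (payoff 3)
  P2 vs B: payoffs [2, 0] → best response X (payoff 2)
Mutual best responses: (A,Y), (B,X) → Nash equilibria.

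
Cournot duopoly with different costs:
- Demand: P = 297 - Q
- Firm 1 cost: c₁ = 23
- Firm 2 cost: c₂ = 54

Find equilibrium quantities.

q₁* = 101.67, q₂* = 70.67

Work:
Reaction: q₁ = (297 - 23 - q₂)/2
Reaction: q₂ = (297 - 54 - q₁)/2
Solve simultaneously:
q₁* = (297 - 2×23 + 54)/3 = 101.67
q₂* = (297 - 2×54 + 23)/3 = 70.67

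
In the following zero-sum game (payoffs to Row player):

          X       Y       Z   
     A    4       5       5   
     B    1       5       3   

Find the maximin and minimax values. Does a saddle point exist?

Maximin = 4, Minimax = 4, Saddle: True

Work:
Row minimums: [4, 1] → maximin = 4
Column maximums: [4, 5, 5] → minimax = 4
Saddle point exists! Game value = 4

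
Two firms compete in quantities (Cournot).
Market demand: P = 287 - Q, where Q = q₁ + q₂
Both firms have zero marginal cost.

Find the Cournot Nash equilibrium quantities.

q₁* = q₂* = 95.67; P* = 95.67

Work:
Profit: π_i = P·q_i = (a - q_i - q_j)·q_i
FOC: ∂π_i/∂q_i = a - 2q_i - q_j = 0
Reaction function: q_i = (287 - q_j)/2
Symmetry: q* = 287/3 = 95.67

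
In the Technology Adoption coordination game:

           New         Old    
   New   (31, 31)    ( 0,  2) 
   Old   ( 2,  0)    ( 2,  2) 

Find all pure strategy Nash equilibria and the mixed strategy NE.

Pure NE: (New, New) and (Old, Old); Mixed NE: p = 0.0645, q = 0.0645

Work:
Check pure NE:
(New, New): (31, 31) - no unilateral deviation beneficial
(Old, Old): (2, 2) - no unilateral deviation beneficial
Mixed NE: P1 plays New with p = 0.0645, P2 plays New with q = 0.0645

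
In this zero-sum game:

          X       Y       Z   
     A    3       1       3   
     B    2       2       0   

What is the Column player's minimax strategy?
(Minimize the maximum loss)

Column should play Y, value = 2

Work:
Column player minimizes Row's maximum payoff:
Column X: max payoff to Row = 3
Column Y: max payoff to Row = 2
Column Z: max payoff to Row = 3
Minimum is 2, achieved by column Y.
Minimax strategy: Y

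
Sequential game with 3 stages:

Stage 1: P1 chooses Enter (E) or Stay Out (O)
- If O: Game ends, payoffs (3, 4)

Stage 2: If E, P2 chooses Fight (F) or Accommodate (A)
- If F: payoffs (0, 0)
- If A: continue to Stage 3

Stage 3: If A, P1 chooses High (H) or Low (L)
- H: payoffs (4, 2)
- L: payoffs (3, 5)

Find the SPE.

SPE: (E, A, H); Outcome (4, 2)

Work:
Stage 3: P1 chooses H (4 vs 3)
Stage 2: P2: F->0, A->2 (anticipating H). Choose A
Stage 1: P1: O->3, E->4 (anticipating A, H). Choose E
SPE path: E -> A -> H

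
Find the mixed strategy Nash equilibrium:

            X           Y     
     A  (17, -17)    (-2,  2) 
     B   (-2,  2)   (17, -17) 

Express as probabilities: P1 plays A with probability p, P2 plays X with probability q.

p = 0.5, q = 0.5

Work:
Find probabilities that make opponent indifferent:
P2 chooses q to make P1 indifferent between A and B
P1 chooses p to make P2 indifferent between X and Y
Mixed NE: P1 plays (A: 0.5, B: 0.5), P2 plays (X: 0.5, Y: 0.5)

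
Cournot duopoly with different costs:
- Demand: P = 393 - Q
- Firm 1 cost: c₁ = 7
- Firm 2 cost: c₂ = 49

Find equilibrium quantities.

q₁* = 142.67, q₂* = 100.67

Work:
Reaction: q₁ = (393 - 7 - q₂)/2
Reaction: q₂ = (393 - 49 - q₁)/2
Solve simultaneously:
q₁* = (393 - 2×7 + 49)/3 = 142.67
q₂* = (393 - 2×49 + 7)/3 = 100.67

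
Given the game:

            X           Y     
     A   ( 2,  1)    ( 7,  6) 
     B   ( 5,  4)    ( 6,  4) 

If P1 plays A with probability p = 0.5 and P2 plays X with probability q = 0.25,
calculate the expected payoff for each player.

E[P1] = 5.75, E[P2] = 4.375

Work:
E[P1] = p·q·π₁(A,X) + p·(1-q)·π₁(A,Y) + (1-p)·q·π₁(B,X) + (1-p)·(1-q)·π₁(B,Y)
= 0.5·0.25·2 + 0.5·0.75·7 + 0.5·0.25·5 + 0.5·0.75·6
= 5.75

E[P2] = 4.375 (similar calculation)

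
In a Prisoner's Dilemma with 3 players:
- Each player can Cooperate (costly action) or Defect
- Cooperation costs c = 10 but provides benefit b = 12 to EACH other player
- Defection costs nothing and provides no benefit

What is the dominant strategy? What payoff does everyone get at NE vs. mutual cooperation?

Dominant: Defect; NE payoff = 0; Coop payoff = 14

Work:
Defect dominates (saves cost c = 10, benefit to others is external)
NE: All defect → everyone gets 0
If all cooperate: each receives (2)×12 - 10 = 14
Social dilemma: 14 > 0 but NE gives 0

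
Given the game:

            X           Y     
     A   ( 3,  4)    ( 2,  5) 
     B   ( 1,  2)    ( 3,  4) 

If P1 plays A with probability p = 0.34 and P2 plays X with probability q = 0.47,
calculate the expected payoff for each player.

E[P1] = 2.1994, E[P2] = 3.5598

Work:
E[P1] = p·q·π₁(A,X) + p·(1-q)·π₁(A,Y) + (1-p)·q·π₁(B,X) + (1-p)·(1-q)·π₁(B,Y)
= 0.34·0.47·3 + 0.34·0.53·2 + 0.66·0.47·1 + 0.66·0.53·3
= 2.1994

E[P2] = 3.5598 (similar calculation)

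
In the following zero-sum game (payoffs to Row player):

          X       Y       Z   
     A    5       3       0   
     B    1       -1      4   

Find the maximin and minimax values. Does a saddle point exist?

Maximin = 0, Minimax = 3, Saddle: False

Work:
Row minimums: [0, -1] → maximin = 0
Column maximums: [5, 3, 4] → minimax = 3
No saddle point (maximin ≠ minimax). Mixed strategy needed.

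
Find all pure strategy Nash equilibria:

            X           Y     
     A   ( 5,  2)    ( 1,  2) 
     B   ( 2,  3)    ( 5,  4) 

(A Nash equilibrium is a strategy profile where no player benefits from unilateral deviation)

Nash equilibrium: (A, X), (B, Y)

Work:
Best responses:
  P1 vs X: payoffs [5, 2] → best response A (payoff 5)
  P1 vs Y: payoffs [1, 5] → best response B (payoff 5)
  P2 vs A: payoffs [2, 2] → best response X/Y (payoff 2)
  P2 vs B: payoffs [3, 4] → best response Y (payoff 4)
Mutual best responses: (A,X), (B,Y) → Nash equilibria.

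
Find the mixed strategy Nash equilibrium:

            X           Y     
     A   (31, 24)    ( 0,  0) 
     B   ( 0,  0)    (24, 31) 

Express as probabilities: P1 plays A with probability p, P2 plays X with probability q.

p = 0.5636, q = 0.4364

Work:
Find probabilities that make opponent indifferent:
P2 chooses q to make P1 indifferent between A and B
P1 chooses p to make P2 indifferent between X and Y
Mixed NE: P1 plays (A: 0.5636, B: 0.4364), P2 plays (X: 0.4364, Y: 0.5636)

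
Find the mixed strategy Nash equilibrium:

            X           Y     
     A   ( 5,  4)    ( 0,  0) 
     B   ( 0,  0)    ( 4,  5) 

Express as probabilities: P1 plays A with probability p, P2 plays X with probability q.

p = 0.5556, q = 0.4444

Work:
Find probabilities that make opponent indifferent:
P2 chooses q to make P1 indifferent between A and B
P1 chooses p to make P2 indifferent between X and Y
Mixed NE: P1 plays (A: 0.5556, B: 0.4444), P2 plays (X: 0.4444, Y: 0.5556)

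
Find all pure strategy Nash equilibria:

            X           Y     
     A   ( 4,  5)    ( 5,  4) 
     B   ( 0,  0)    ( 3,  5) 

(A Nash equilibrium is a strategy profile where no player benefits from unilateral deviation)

Nash equilibrium: (A, X)

Work:
Best responses:
  P1 vs X: payoffs [4, 0] → best response A (payoff 4)
  P1 vs Y: payoffs [5, 3] → best response A (payoff 5)
  P2 vs A: payoffs [5, 4] → best response X (payoff 5)
  P2 vs B: payoffs [0, 5] → best response Y (payoff 5)
Mutual best responses: (A,X) → Nash equilibria.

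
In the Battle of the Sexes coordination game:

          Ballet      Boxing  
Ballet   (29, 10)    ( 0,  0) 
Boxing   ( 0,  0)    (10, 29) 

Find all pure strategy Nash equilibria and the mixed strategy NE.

Pure NE: (Ballet, Ballet) and (Boxing, Boxing); Mixed NE: p = 0.7436, q = 0.2564

Work:
Check pure NE:
(Ballet, Ballet): (29, 10) - no unilateral deviation beneficial
(Boxing, Boxing): (10, 29) - no unilateral deviation beneficial
Mixed NE: P1 plays Ballet with p = 0.7436, P2 plays Ballet with q = 0.2564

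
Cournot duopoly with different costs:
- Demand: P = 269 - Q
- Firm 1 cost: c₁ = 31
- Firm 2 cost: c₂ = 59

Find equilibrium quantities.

q₁* = 88.67, q₂* = 60.67

Work:
Reaction: q₁ = (269 - 31 - q₂)/2
Reaction: q₂ = (269 - 59 - q₁)/2
Solve simultaneously:
q₁* = (269 - 2×31 + 59)/3 = 88.67
q₂* = (269 - 2×59 + 31)/3 = 60.67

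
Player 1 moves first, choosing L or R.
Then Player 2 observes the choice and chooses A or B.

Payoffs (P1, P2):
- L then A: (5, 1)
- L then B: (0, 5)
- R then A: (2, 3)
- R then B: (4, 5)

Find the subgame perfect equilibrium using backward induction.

P1 plays R, P2 plays B after L and B after R; Payoff (4, 5)

Work:
Backward induction:
After L: P2 chooses B → P1 gets 0
After R: P2 chooses B → P1 gets 4
P1 chooses R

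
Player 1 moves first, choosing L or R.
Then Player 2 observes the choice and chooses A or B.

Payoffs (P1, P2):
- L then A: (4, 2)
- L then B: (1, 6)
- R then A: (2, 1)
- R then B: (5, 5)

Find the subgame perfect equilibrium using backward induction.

P1 plays R, P2 plays B after L and B after R; Payoff (5, 5)

Work:
Backward induction:
After L: P2 chooses B → P1 gets 1
After R: P2 chooses B → P1 gets 5
P1 chooses R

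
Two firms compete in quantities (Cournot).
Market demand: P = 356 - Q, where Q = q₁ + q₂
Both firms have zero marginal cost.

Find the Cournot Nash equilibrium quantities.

q₁* = q₂* = 118.67; P* = 118.67

Work:
Profit: π_i = P·q_i = (a - q_i - q_j)·q_i
FOC: ∂π_i/∂q_i = a - 2q_i - q_j = 0
Reaction function: q_i = (356 - q_j)/2
Symmetry: q* = 356/3 = 118.67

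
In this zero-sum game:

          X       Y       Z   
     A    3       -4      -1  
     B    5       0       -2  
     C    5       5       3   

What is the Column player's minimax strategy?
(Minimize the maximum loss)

Column should play Z, value = 3

Work:
Column player minimizes Row's maximum payoff:
Column X: max payoff to Row = 5
Column Y: max payoff to Row = 5
Column Z: max payoff to Row = 3
Minimum is 3, achieved by column Z.
Minimax strategy: Z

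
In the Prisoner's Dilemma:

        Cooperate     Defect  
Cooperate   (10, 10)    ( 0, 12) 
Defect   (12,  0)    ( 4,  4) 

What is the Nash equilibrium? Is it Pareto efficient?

(Defect, Defect) is NE; not Pareto efficient

Work:
Defect dominates Cooperate for both players:
If P2 cooperates: Defect (12) > Cooperate (10)
If P2 defects: Defect (4) > Cooperate (0)
NE: (Defect, Defect) with payoff (4, 4)
But (Cooperate, Cooperate) = (10, 10) Pareto dominates (4, 4)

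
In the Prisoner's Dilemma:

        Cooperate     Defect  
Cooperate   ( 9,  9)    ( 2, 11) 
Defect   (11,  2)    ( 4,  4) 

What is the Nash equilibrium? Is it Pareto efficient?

(Defect, Defect) is NE; not Pareto efficient

Work:
Defect dominates Cooperate for both players:
If P2 cooperates: Defect (11) > Cooperate (9)
If P2 defects: Defect (4) > Cooperate (2)
NE: (Defect, Defect) with payoff (4, 4)
But (Cooperate, Cooperate) = (9, 9) Pareto dominates (4, 4)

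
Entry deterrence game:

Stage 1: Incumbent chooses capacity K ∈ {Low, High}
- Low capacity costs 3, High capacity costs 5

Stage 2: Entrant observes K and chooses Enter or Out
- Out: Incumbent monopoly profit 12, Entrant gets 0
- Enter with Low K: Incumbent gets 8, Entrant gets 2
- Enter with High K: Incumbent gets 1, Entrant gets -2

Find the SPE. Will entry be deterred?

SPE: (High, Enter|Low, Out|High); Entry deterred. Incumbent net profit = 7

Work:
After Low K: Entrant enters (2 > 0)
After High K: Entrant stays out (-2 < 0)
Incumbent: Low → 8−3=5, High → 12−5=7
Incumbent chooses High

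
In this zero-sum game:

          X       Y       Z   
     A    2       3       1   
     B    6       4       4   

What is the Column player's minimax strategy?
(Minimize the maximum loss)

Column should play Y or Z (all achieve the minimum), value = 4

Work:
Column player minimizes Row's maximum payoff:
Column X: max payoff to Row = 6
Column Y: max payoff to Row = 4
Column Z: max payoff to Row = 4
Minimum is 4, achieved by columns Y, Z (tied).
Each of Y or Z is a minimax strategy.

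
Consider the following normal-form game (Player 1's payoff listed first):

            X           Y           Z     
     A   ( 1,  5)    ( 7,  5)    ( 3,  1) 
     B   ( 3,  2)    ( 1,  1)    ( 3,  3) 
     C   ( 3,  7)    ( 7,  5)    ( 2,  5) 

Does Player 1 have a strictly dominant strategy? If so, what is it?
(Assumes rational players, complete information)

No strictly dominant strategy exists for Player 1

Work:
A strategy strictly dominates another if it gives a strictly higher payoff against every opponent action. Compare each pair of P1's strategies column-by-column:
  A vs B: [1 vs 3, 7 vs 1, 3 vs 3] → A does not strictly dominate B (column X: 1 ≤ 3)
  A vs C: [1 vs 3, 7 vs 7, 3 vs 2] → A does not strictly dominate C (column X: 1 ≤ 3)
  B vs A: [3 vs 1, 1 vs 7, 3 vs 3] → B does not strictly dominate A (column Y: 1 ≤ 7)
  B vs C: [3 vs 3, 1 vs 7, 3 vs 2] → B does not strictly dominate C (column X: 3 ≤ 3)
  C vs A: [3 vs 1, 7 vs 7, 2 vs 3] → C does not strictly dominate A (column Y: 7 ≤ 7)
  C vs B: [3 vs 3, 7 vs 1, 2 vs 3] → C does not strictly dominate B (column X: 3 ≤ 3)
No single strategy strictly dominates all others → no strictly dominant strategy.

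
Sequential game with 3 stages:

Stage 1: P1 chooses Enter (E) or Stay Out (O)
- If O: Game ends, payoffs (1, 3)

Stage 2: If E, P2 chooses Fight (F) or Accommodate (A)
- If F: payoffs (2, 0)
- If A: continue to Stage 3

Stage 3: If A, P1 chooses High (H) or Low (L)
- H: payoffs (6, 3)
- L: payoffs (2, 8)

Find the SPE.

SPE: (E, A, H); Outcome (6, 3)

Work:
Stage 3: P1 chooses H (6 vs 2)
Stage 2: P2: F->0, A->3 (anticipating H). Choose A
Stage 1: P1: O->1, E->6 (anticipating A, H). Choose E
SPE path: E -> A -> H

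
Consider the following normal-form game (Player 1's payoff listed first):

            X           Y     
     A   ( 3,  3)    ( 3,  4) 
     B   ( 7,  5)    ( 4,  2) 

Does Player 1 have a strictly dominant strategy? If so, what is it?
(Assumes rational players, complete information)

Yes, Player 1's strictly dominant strategy is B

Work:
A strategy strictly dominates another if it gives a strictly higher payoff against every opponent action. Compare each pair of P1's strategies column-by-column:
  A vs B: [3 vs 7, 3 vs 4] → A does not strictly dominate B (column X: 3 ≤ 7)
  B vs A: [7 vs 3, 4 vs 3] → B strictly dominates A
B strictly dominates every other strategy → strictly dominant.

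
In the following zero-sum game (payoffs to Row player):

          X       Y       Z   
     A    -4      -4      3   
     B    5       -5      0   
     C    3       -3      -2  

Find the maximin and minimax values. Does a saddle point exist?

Maximin = -3, Minimax = -3, Saddle: True

Work:
Row minimums: [-4, -5, -3] → maximin = -3
Column maximums: [5, -3, 3] → minimax = -3
Saddle point exists! Game value = -3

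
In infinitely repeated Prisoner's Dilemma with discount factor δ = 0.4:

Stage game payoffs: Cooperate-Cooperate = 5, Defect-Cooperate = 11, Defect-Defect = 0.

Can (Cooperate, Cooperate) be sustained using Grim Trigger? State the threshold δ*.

δ* = 0.5455; since δ = 0.4 < 0.5455, cooperation cannot be sustained

Work:
For Grim Trigger:
Cooperate forever: 5/(1-δ)
Defect then punished: 11 + 0·δ/(1-δ)
Need: 5/(1-δ) ≥ 11 + 0·δ/(1-δ)
Solving: δ ≥ (T-R)/(T-P) = (11-5)/(11-0) = 0.5455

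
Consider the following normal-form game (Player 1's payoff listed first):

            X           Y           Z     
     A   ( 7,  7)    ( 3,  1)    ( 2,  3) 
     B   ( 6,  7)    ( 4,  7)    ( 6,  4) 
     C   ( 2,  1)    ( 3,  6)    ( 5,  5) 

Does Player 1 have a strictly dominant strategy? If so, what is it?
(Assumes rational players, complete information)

No strictly dominant strategy exists for Player 1

Work:
A strategy strictly dominates another if it gives a strictly higher payoff against every opponent action. Compare each pair of P1's strategies column-by-column:
  A vs B: [7 vs 6, 3 vs 4, 2 vs 6] → A does not strictly dominate B (column Y: 3 ≤ 4)
  A vs C: [7 vs 2, 3 vs 3, 2 vs 5] → A does not strictly dominate C (column Y: 3 ≤ 3)
  B vs A: [6 vs 7, 4 vs 3, 6 vs 2] → B does not strictly dominate A (column X: 6 ≤ 7)
  B vs C: [6 vs 2, 4 vs 3, 6 vs 5] → B strictly dominates C
  C vs A: [2 vs 7, 3 vs 3, 5 vs 2] → C does not strictly dominate A (column X: 2 ≤ 7)
  C vs B: [2 vs 6, 3 vs 4, 5 vs 6] → C does not strictly dominate B (column X: 2 ≤ 6)
No single strategy strictly dominates all others → no strictly dominant strategy.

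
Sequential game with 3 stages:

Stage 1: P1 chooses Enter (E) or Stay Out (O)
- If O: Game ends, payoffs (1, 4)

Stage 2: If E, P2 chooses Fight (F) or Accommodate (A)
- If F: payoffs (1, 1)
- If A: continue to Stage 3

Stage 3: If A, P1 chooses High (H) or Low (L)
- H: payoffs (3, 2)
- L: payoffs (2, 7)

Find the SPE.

SPE: (E, A, H); Outcome (3, 2)

Work:
Stage 3: P1 chooses H (3 vs 2)
Stage 2: P2: F->1, A->2 (anticipating H). Choose A
Stage 1: P1: O->1, E->3 (anticipating A, H). Choose E
SPE path: E -> A -> H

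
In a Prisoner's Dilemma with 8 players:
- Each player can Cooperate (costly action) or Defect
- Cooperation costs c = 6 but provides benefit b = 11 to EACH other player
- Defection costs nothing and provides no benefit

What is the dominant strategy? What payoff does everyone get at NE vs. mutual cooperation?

Dominant: Defect; NE payoff = 0; Coop payoff = 71

Work:
Defect dominates (saves cost c = 6, benefit to others is external)
NE: All defect → everyone gets 0
If all cooperate: each receives (7)×11 - 6 = 71
Social dilemma: 71 > 0 but NE gives 0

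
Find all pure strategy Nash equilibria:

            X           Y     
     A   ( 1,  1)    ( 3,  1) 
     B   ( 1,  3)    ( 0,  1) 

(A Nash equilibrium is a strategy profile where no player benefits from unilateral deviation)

Nash equilibrium: (A, X), (A, Y), (B, X)

Work:
Best responses:
  P1 vs X: payoffs [1, 1] → best response A/B (payoff 1)
  P1 vs Y: payoffs [3, 0] → best response A (payoff 3)
  P2 vs A: payoffs [1, 1] → best response X/Y (payoff 1)
  P2 vs B: payoffs [3, 1] → best response X (payoff 3)
Mutual best responses: (A,X), (A,Y), (B,X) → Nash equilibria.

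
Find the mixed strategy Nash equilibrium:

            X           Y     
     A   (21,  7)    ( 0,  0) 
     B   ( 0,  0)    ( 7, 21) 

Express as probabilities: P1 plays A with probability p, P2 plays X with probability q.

p = 0.75, q = 0.25

Work:
Find probabilities that make opponent indifferent:
P2 chooses q to make P1 indifferent between A and B
P1 chooses p to make P2 indifferent between X and Y
Mixed NE: P1 plays (A: 0.75, B: 0.25), P2 plays (X: 0.25, Y: 0.75)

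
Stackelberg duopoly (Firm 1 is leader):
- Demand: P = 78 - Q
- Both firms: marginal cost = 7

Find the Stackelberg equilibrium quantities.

q₁* (leader) = 35.5, q₂* (follower) = 17.75

Work:
Follower's reaction: q₂ = (a - c - q₁)/2
Leader substitutes: π₁ = q₁·(a - q₁ - (a-c-q₁)/2 - c)
FOC: q₁* = (78 - 7)/2 = 35.50
Then: q₂* = (78 - 7 - 35.5)/2 = 17.75
Leader has first-mover advantage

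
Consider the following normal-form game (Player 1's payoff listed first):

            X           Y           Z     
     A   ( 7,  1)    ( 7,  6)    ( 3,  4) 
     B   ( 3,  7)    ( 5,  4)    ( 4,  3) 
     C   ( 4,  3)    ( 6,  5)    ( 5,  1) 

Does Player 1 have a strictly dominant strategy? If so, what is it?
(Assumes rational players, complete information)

No strictly dominant strategy exists for Player 1

Work:
A strategy strictly dominates another if it gives a strictly higher payoff against every opponent action. Compare each pair of P1's strategies column-by-column:
  A vs B: [7 vs 3, 7 vs 5, 3 vs 4] → A does not strictly dominate B (column Z: 3 ≤ 4)
  A vs C: [7 vs 4, 7 vs 6, 3 vs 5] → A does not strictly dominate C (column Z: 3 ≤ 5)
  B vs A: [3 vs 7, 5 vs 7, 4 vs 3] → B does not strictly dominate A (column X: 3 ≤ 7)
  B vs C: [3 vs 4, 5 vs 6, 4 vs 5] → B does not strictly dominate C (column X: 3 ≤ 4)
  C vs A: [4 vs 7, 6 vs 7, 5 vs 3] → C does not strictly dominate A (column X: 4 ≤ 7)
  C vs B: [4 vs 3, 6 vs 5, 5 vs 4] → C strictly dominates B
No single strategy strictly dominates all others → no strictly dominant strategy.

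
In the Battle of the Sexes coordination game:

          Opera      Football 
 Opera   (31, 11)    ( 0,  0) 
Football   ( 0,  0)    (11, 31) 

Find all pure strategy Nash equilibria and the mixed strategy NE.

Pure NE: (Opera, Opera) and (Football, Football); Mixed NE: p = 0.7381, q = 0.2619

Work:
Check pure NE:
(Opera, Opera): (31, 11) - no unilateral deviation beneficial
(Football, Football): (11, 31) - no unilateral deviation beneficial
Mixed NE: P1 plays Opera with p = 0.7381, P2 plays Opera with q = 0.2619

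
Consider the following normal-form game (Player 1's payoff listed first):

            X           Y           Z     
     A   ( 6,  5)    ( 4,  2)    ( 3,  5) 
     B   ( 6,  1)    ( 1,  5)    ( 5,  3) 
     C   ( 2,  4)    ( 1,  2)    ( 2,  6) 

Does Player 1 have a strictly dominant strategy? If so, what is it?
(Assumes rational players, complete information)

No strictly dominant strategy exists for Player 1

Work:
A strategy strictly dominates another if it gives a strictly higher payoff against every opponent action. Compare each pair of P1's strategies column-by-column:
  A vs B: [6 vs 6, 4 vs 1, 3 vs 5] → A does not strictly dominate B (column X: 6 ≤ 6)
  A vs C: [6 vs 2, 4 vs 1, 3 vs 2] → A strictly dominates C
  B vs A: [6 vs 6, 1 vs 4, 5 vs 3] → B does not strictly dominate A (column X: 6 ≤ 6)
  B vs C: [6 vs 2, 1 vs 1, 5 vs 2] → B does not strictly dominate C (column Y: 1 ≤ 1)
  C vs A: [2 vs 6, 1 vs 4, 2 vs 3] → C does not strictly dominate A (column X: 2 ≤ 6)
  C vs B: [2 vs 6, 1 vs 1, 2 vs 5] → C does not strictly dominate B (column X: 2 ≤ 6)
No single strategy strictly dominates all others → no strictly dominant strategy.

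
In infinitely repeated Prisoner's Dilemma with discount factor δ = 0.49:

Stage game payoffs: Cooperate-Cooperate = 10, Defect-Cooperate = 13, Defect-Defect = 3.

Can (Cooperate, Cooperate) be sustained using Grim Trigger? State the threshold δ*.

δ* = 0.3; since δ = 0.49 ≥ 0.3, cooperation can be sustained

Work:
For Grim Trigger:
Cooperate forever: 10/(1-δ)
Defect then punished: 13 + 3·δ/(1-δ)
Need: 10/(1-δ) ≥ 13 + 3·δ/(1-δ)
Solving: δ ≥ (T-R)/(T-P) = (13-10)/(13-3) = 0.3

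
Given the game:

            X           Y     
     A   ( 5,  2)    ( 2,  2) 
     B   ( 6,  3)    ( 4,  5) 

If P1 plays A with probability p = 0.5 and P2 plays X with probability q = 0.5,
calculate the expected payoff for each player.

E[P1] = 4.25, E[P2] = 3.0

Work:
E[P1] = p·q·π₁(A,X) + p·(1-q)·π₁(A,Y) + (1-p)·q·π₁(B,X) + (1-p)·(1-q)·π₁(B,Y)
= 0.5·0.5·5 + 0.5·0.5·2 + 0.5·0.5·6 + 0.5·0.5·4
= 4.25

E[P2] = 3.0 (similar calculation)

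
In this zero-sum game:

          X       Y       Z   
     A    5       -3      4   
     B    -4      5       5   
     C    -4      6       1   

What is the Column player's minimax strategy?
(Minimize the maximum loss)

Column should play X or Z (all achieve the minimum), value = 5

Work:
Column player minimizes Row's maximum payoff:
Column X: max payoff to Row = 5
Column Y: max payoff to Row = 6
Column Z: max payoff to Row = 5
Minimum is 5, achieved by columns X, Z (tied).
Each of X or Z is a minimax strategy.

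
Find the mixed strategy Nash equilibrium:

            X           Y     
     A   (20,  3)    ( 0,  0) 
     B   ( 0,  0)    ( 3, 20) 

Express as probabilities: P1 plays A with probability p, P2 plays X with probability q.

p = 0.8696, q = 0.1304

Work:
Find probabilities that make opponent indifferent:
P2 chooses q to make P1 indifferent between A and B
P1 chooses p to make P2 indifferent between X and Y
Mixed NE: P1 plays (A: 0.8696, B: 0.1304), P2 plays (X: 0.1304, Y: 0.8696)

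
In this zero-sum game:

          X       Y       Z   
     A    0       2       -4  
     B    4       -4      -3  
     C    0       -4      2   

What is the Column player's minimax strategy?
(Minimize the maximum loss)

Column should play Y or Z (all achieve the minimum), value = 2

Work:
Column player minimizes Row's maximum payoff:
Column X: max payoff to Row = 4
Column Y: max payoff to Row = 2
Column Z: max payoff to Row = 2
Minimum is 2, achieved by columns Y, Z (tied).
Each of Y or Z is a minimax strategy.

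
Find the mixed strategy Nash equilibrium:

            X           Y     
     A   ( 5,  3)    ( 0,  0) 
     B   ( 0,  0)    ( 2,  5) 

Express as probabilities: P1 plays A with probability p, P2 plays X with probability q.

p = 0.625, q = 0.2857

Work:
Find probabilities that make opponent indifferent:
P2 chooses q to make P1 indifferent between A and B
P1 chooses p to make P2 indifferent between X and Y
Mixed NE: P1 plays (A: 0.625, B: 0.375), P2 plays (X: 0.2857, Y: 0.7143)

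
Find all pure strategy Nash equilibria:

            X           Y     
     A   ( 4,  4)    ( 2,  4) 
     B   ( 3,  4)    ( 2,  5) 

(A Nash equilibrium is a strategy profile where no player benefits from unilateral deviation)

Nash equilibrium: (A, X), (A, Y), (B, Y)

Work:
Best responses:
  P1 vs X: payoffs [4, 3] → best response A (payoff 4)
  P1 vs Y: payoffs [2, 2] → best response A/B (payoff 2)
  P2 vs A: payoffs [4, 4] → best response X/Y (payoff 4)
  P2 vs B: payoffs [4, 5] → best response Y (payoff 5)
Mutual best responses: (A,X), (A,Y), (B,Y) → Nash equilibria.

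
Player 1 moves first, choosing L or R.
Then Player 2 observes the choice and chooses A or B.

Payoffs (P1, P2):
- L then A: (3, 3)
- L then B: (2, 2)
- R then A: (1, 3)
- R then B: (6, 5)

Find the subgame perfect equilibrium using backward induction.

P1 plays R, P2 plays A after L and B after R; Payoff (6, 5)

Work:
Backward induction:
After L: P2 chooses A → P1 gets 3
After R: P2 chooses B → P1 gets 6
P1 chooses R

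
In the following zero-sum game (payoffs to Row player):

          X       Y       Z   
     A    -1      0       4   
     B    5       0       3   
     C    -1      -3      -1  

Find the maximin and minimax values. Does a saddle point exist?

Maximin = 0, Minimax = 0, Saddle: True

Work:
Row minimums: [-1, 0, -3] → maximin = 0
Column maximums: [5, 0, 4] → minimax = 0
Saddle point exists! Game value = 0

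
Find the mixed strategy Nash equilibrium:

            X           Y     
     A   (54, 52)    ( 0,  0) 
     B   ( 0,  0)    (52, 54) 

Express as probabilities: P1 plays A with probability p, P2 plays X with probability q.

p = 0.5094, q = 0.4906

Work:
Find probabilities that make opponent indifferent:
P2 chooses q to make P1 indifferent between A and B
P1 chooses p to make P2 indifferent between X and Y
Mixed NE: P1 plays (A: 0.5094, B: 0.4906), P2 plays (X: 0.4906, Y: 0.5094)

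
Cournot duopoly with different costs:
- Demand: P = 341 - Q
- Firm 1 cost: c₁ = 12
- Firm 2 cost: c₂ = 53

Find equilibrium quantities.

q₁* = 123.33, q₂* = 82.33

Work:
Reaction: q₁ = (341 - 12 - q₂)/2
Reaction: q₂ = (341 - 53 - q₁)/2
Solve simultaneously:
q₁* = (341 - 2×12 + 53)/3 = 123.33
q₂* = (341 - 2×53 + 12)/3 = 82.33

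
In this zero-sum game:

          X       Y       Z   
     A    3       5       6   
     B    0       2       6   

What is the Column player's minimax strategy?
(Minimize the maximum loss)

Column should play X, value = 3

Work:
Column player minimizes Row's maximum payoff:
Column X: max payoff to Row = 3
Column Y: max payoff to Row = 5
Column Z: max payoff to Row = 6
Minimum is 3, achieved by column X.
Minimax strategy: X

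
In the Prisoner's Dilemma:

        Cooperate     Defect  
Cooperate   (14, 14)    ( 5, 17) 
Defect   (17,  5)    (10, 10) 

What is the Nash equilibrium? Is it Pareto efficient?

(Defect, Defect) is NE; not Pareto efficient

Work:
Defect dominates Cooperate for both players:
If P2 cooperates: Defect (17) > Cooperate (14)
If P2 defects: Defect (10) > Cooperate (5)
NE: (Defect, Defect) with payoff (10, 10)
But (Cooperate, Cooperate) = (14, 14) Pareto dominates (10, 10)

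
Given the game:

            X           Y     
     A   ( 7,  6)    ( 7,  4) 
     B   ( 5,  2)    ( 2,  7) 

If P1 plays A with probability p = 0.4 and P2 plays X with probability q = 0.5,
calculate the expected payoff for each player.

E[P1] = 4.9, E[P2] = 4.7

Work:
E[P1] = p·q·π₁(A,X) + p·(1-q)·π₁(A,Y) + (1-p)·q·π₁(B,X) + (1-p)·(1-q)·π₁(B,Y)
= 0.4·0.5·7 + 0.4·0.5·7 + 0.6·0.5·5 + 0.6·0.5·2
= 4.9

E[P2] = 4.7 (similar calculation)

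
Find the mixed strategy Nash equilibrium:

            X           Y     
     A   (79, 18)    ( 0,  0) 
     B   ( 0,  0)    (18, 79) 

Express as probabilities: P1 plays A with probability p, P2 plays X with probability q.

p = 0.8144, q = 0.1856

Work:
Find probabilities that make opponent indifferent:
P2 chooses q to make P1 indifferent between A and B
P1 chooses p to make P2 indifferent between X and Y
Mixed NE: P1 plays (A: 0.8144, B: 0.1856), P2 plays (X: 0.1856, Y: 0.8144)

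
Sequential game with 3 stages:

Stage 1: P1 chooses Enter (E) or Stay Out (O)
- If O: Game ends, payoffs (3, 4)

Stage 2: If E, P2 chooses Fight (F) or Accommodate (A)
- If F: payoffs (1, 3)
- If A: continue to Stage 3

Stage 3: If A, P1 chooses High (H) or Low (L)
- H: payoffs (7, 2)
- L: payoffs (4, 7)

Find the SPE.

SPE: (O, F, H); Outcome (3, 4)

Work:
Stage 3: P1 chooses H (7 vs 4)
Stage 2: P2: F->3, A->2 (anticipating H). Choose F
Stage 1: P1: O->3, E->1 (anticipating F, H). Choose O
SPE path: O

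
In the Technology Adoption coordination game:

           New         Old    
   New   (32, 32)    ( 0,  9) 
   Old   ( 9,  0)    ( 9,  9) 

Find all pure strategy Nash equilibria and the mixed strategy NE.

Pure NE: (New, New) and (Old, Old); Mixed NE: p = 0.2812, q = 0.2812

Work:
Check pure NE:
(New, New): (32, 32) - no unilateral deviation beneficial
(Old, Old): (9, 9) - no unilateral deviation beneficial
Mixed NE: P1 plays New with p = 0.2812, P2 plays New with q = 0.2812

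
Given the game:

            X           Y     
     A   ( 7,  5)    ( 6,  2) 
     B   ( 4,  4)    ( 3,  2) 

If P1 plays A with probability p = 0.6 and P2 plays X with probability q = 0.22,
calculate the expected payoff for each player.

E[P1] = 5.02, E[P2] = 2.572

Work:
E[P1] = p·q·π₁(A,X) + p·(1-q)·π₁(A,Y) + (1-p)·q·π₁(B,X) + (1-p)·(1-q)·π₁(B,Y)
= 0.6·0.22·7 + 0.6·0.78·6 + 0.4·0.22·4 + 0.4·0.78·3
= 5.02

E[P2] = 2.572 (similar calculation)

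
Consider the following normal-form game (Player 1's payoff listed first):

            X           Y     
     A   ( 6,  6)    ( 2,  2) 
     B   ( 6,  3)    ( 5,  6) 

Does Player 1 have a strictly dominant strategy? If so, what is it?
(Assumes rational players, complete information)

No strictly dominant strategy exists for Player 1

Work:
A strategy strictly dominates another if it gives a strictly higher payoff against every opponent action. Compare each pair of P1's strategies column-by-column:
  A vs B: [6 vs 6, 2 vs 5] → A does not strictly dominate B (column X: 6 ≤ 6)
  B vs A: [6 vs 6, 5 vs 2] → B does not strictly dominate A (column X: 6 ≤ 6)
No single strategy strictly dominates all others → no strictly dominant strategy.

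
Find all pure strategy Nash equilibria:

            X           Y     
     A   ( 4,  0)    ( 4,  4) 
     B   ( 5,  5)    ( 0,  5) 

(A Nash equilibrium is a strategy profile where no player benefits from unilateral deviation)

Nash equilibrium: (A, Y), (B, X)

Work:
Best responses:
  P1 vs X: payoffs [4, 5] → best response B (payoff 5)
  P1 vs Y: payoffs [4, 0] → best response A (payoff 4)
  P2 vs A: payoffs [0, 4] → best response Y (payoff 4)
  P2 vs B: payoffs [5, 5] → best response X/Y (payoff 5)
Mutual best responses: (A,Y), (B,X) → Nash equilibria.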